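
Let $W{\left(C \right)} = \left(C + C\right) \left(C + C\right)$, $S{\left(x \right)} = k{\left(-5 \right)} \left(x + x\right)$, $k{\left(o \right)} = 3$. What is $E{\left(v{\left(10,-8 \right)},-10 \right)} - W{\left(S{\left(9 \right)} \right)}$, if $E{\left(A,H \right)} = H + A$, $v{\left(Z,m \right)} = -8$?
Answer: $-11682$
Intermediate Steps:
$E{\left(A,H \right)} = A + H$
$S{\left(x \right)} = 6 x$ ($S{\left(x \right)} = 3 \left(x + x\right) = 3 \cdot 2 x = 6 x$)
$W{\left(C \right)} = 4 C^{2}$ ($W{\left(C \right)} = 2 C 2 C = 4 C^{2}$)
$E{\left(v{\left(10,-8 \right)},-10 \right)} - W{\left(S{\left(9 \right)} \right)} = \left(-8 - 10\right) - 4 \left(6 \cdot 9\right)^{2} = -18 - 4 \cdot 54^{2} = -18 - 4 \cdot 2916 = -18 - 11664 = -11682$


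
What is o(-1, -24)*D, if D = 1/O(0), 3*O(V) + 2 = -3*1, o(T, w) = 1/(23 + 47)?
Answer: -3/350 ≈ -0.0085714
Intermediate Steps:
o(T, w) = 1/70
O(V) = -5/3 (O(V) = -⅔ + (-3*1)/3 = -⅔ + (⅓)*(-3) = -⅔ - 1 = -5/3)
D = -⅗ (D = 1/(-5/3) = -⅗ ≈ -0.60000)
o(-1, -24)*D = (1/70)*(-⅗) = -3/350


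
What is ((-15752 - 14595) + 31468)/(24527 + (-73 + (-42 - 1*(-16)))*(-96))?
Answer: 1121/34031 ≈ 0.032941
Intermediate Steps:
((-15752 - 14595) + 31468)/(24527 + (-73 + (-42 - 1*(-16)))*(-96)) = (-30347 + 31468)/(24527 + (-73 + (-42 + 16))*(-96)) = 1121/(24527 + (-73 - 26)*(-96)) = 1121/(24527 - 99*(-96)) = 1121/(24527 + 9504) = 1121/34031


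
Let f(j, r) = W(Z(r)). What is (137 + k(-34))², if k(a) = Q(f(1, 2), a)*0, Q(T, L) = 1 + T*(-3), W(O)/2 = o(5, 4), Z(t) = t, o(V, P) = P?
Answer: 18769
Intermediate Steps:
W(O) = 8 (W(O) = 2*4 = 8)
f(j, r) = 8
Q(T, L) = 1 - 3*T
k(a) = 0 (k(a) = (1 - 3*8)*0 = (1 - 24)*0 = -23*0 = 0)
(137 + k(-34))² = (137 + 0)² = 137² = 18769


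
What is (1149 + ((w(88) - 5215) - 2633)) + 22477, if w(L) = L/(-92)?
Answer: 362872/23 ≈ 15777.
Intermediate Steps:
w(L) = -L/92 (w(L) = L*(-1/92) = -L/92)
(1149 + ((w(88) - 5215) - 2633)) + 22477 = (1149 + ((-1/92*88 - 5215) - 2633)) + 22477 = (1149 + ((-22/23 - 5215) - 2633)) + 22477 = (1149 + (-119967/23 - 2633)) + 22477 = (1149 - 180526/23) + 22477 = -154099/23 + 22477 = 362872/23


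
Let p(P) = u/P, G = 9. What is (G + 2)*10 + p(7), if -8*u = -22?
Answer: 3091/28 ≈ 110.39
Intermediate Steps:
u = 11/4 (u = -⅛*(-22) = 11/4 ≈ 2.7500)
p(P) = 11/(4*P)
(G + 2)*10 + p(7) = (9 + 2)*10 + (11/4)/7 = 11*10 + (11/4)*(⅐) = 110 + 11/28 = 3091/28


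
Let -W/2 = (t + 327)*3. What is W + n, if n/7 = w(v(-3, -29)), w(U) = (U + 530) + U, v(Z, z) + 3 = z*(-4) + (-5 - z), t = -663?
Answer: 7644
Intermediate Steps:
v(Z, z) = -8 - 5*z (v(Z, z) = -3 + (z*(-4) + (-5 - z)) = -3 + (-4*z + (-5 - z)) = -3 + (-5 - 5*z) = -8 - 5*z)
w(U) = 530 + 2*U (w(U) = (530 + U) + U = 530 + 2*U)
W = 2016 (W = -2*(-663 + 327)*3 = -(-672)*3 = -2*(-1008) = 2016)
n = 5628 (n = 7*(530 + 2*(-8 - 5*(-29))) = 7*(530 + 2*(-8 + 145)) = 7*(530 + 2*137) = 7*(530 + 274) = 7*804 = 5628)
W + n = 2016 + 5628 = 7644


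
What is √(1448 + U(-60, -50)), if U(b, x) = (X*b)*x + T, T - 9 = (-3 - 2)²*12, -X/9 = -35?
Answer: √946757 ≈ 973.01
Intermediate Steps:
X = 315 (X = -9*(-35) = 315)
T = 309 (T = 9 + (-3 - 2)²*12 = 9 + (-5)²*12 = 9 + 25*12 = 9 + 300 = 309)
U(b, x) = 309 + 315*b*x (U(b, x) = (315*b)*x + 309 = 315*b*x + 309 = 309 + 315*b*x)
√(1448 + U(-60, -50)) = √(1448 + (309 + 315*(-60)*(-50))) = √(1448 + (309 + 945000)) = √(1448 + 945309) = √946757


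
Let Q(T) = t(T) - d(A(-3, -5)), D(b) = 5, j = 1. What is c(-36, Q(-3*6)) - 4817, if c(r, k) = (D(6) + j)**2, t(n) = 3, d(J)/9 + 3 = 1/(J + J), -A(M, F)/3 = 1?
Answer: -4781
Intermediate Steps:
A(M, F) = -3 (A(M, F) = -3*1 = -3)
d(J) = -27 + 9/(2*J) (d(J) = -27 + 9/(J + J) = -27 + 9/((2*J)) = -27 + 9*(1/(2*J)) = -27 + 9/(2*J))
Q(T) = 63/2 (Q(T) = 3 - (-27 + (9/2)/(-3)) = 3 - (-27 + (9/2)*(-1/3)) = 3 - (-27 - 3/2) = 3 - 1*(-57/2) = 3 + 57/2 = 63/2)
c(r, k) = 36 (c(r, k) = (5 + 1)**2 = 6**2 = 36)
c(-36, Q(-3*6)) - 4817 = 36 - 4817 = -4781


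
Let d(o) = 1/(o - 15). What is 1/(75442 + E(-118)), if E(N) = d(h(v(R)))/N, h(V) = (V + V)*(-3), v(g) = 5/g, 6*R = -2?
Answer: 8850/667661699 ≈ 1.3255e-5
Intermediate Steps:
R = -1/3 (R = (1/6)*(-2) = -1/3 ≈ -0.33333)
h(V) = -6*V (h(V) = (2*V)*(-3) = -6*V)
d(o) = 1/(-15 + o)
E(N) = 1/(75*N) (E(N) = 1/((-15 - 30/(-1/3))*N) = 1/((-15 - 30*(-3))*N) = 1/((-15 - 6*(-15))*N) = 1/((-15 + 90)*N) = 1/(75*N))
1/(75442 + E(-118)) = 1/(75442 + (1/75)/(-118)) = 1/(75442 + (1/75)*(-1/118)) = 1/(75442 - 1/8850) = 1/(667661699/8850) = 8850/667661699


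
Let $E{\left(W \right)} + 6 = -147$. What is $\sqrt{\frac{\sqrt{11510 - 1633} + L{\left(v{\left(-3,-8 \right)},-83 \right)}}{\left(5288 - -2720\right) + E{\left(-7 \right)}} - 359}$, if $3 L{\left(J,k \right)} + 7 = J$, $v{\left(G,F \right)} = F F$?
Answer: $\frac{\sqrt{-22150518730 + 7855 \sqrt{9877}}}{7855} \approx 18.947 i$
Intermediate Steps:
$E{\left(W \right)} = -153$ ($E{\left(W \right)} = -6 - 147 = -153$)
$v{\left(G,F \right)} = F^{2}$
$L{\left(J,k \right)} = - \frac{7}{3} + \frac{J}{3}$
$\sqrt{\frac{\sqrt{11510 - 1633} + L{\left(v{\left(-3,-8 \right)},-83 \right)}}{\left(5288 - -2720\right) + E{\left(-7 \right)}} - 359} = \sqrt{\frac{\sqrt{11510 - 1633} - \left(\frac{7}{3} - \frac{\left(-8\right)^{2}}{3}\right)}{\left(5288 - -2720\right) - 153} - 359} = \sqrt{\frac{\sqrt{9877} + \left(- \frac{7}{3} + \frac{1}{3} \cdot 64\right)}{\left(5288 + 2720\right) - 153} - 359} = \sqrt{\frac{\sqrt{9877} + \left(- \frac{7}{3} + \frac{64}{3}\right)}{8008 - 153} - 359} = \sqrt{\frac{\sqrt{9877} + 19}{7855} - 359} = \sqrt{\left(19 + \sqrt{9877}\right) \frac{1}{7855} - 359} = \sqrt{\left(\frac{19}{7855} + \frac{\sqrt{9877}}{7855}\right) - 359} = \sqrt{- \frac{2819926}{7855} + \frac{\sqrt{9877}}{7855}}$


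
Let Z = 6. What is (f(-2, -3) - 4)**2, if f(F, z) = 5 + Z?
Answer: 49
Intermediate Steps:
f(F, z) = 11 (f(F, z) = 5 + 6 = 11)
(f(-2, -3) - 4)**2 = (11 - 4)**2 = 7**2 = 49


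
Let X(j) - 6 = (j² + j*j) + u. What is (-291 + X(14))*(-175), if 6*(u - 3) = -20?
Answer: -56000/3 ≈ -18667.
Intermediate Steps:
u = -⅓ (u = 3 + (⅙)*(-20) = 3 - 10/3 = -⅓ ≈ -0.33333)
X(j) = 17/3 + 2*j² (X(j) = 6 + ((j² + j*j) - ⅓) = 6 + ((j² + j²) - ⅓) = 6 + (2*j² - ⅓) = 6 + (-⅓ + 2*j²) = 17/3 + 2*j²)
(-291 + X(14))*(-175) = (-291 + (17/3 + 2*14²))*(-175) = (-291 + (17/3 + 2*196))*(-175) = (-291 + (17/3 + 392))*(-175) = (-291 + 1193/3)*(-175) = (320/3)*(-175) = -56000/3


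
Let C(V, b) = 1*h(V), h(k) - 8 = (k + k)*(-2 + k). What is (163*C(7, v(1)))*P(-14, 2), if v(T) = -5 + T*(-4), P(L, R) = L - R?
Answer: -203424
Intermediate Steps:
h(k) = 8 + 2*k*(-2 + k) (h(k) = 8 + (k + k)*(-2 + k) = 8 + (2*k)*(-2 + k) = 8 + 2*k*(-2 + k))
v(T) = -5 - 4*T
C(V, b) = 8 - 4*V + 2*V**2 (C(V, b) = 1*(8 - 4*V + 2*V**2) = 8 - 4*V + 2*V**2)
(163*C(7, v(1)))*P(-14, 2) = (163*(8 - 4*7 + 2*7**2))*(-14 - 1*2) = (163*(8 - 28 + 2*49))*(-14 - 2) = (163*(8 - 28 + 98))*(-16) = (163*78)*(-16) = 12714*(-16) = -203424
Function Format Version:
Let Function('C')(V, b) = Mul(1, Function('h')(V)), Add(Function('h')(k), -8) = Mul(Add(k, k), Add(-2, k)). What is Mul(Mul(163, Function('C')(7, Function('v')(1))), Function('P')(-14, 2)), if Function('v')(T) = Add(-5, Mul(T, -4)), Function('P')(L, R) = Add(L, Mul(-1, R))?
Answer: -203424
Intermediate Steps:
Function('h')(k) = Add(8, Mul(2, k, Add(-2, k))) (Function('h')(k) = Add(8, Mul(Add(k, k), Add(-2, k))) = Add(8, Mul(Mul(2, k), Add(-2, k))) = Add(8, Mul(2, k, Add(-2, k))))
Function('v')(T) = Add(-5, Mul(-4, T))
Function('C')(V, b) = Add(8, Mul(-4, V), Mul(2, Pow(V, 2))) (Function('C')(V, b) = Mul(1, Add(8, Mul(-4, V), Mul(2, Pow(V, 2)))) = Add(8, Mul(-4, V), Mul(2, Pow(V, 2))))
Mul(Mul(163, Function('C')(7, Function('v')(1))), Function('P')(-14, 2)) = Mul(Mul(163, Add(8, Mul(-4, 7), Mul(2, Pow(7, 2)))), Add(-14, Mul(-1, 2))) = Mul(Mul(163, Add(8, -28, Mul(2, 49))), Add(-14, -2)) = Mul(Mul(163, Add(8, -28, 98)), -16) = Mul(Mul(163, 78), -16) = Mul(12714, -16) = -203424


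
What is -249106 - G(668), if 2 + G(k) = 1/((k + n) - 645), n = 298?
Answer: -79962385/321 ≈ -2.4910e+5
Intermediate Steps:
G(k) = -2 + 1/(-347 + k) (G(k) = -2 + 1/((k + 298) - 645) = -2 + 1/((298 + k) - 645) = -2 + 1/(-347 + k))
-249106 - G(668) = -249106 - (695 - 2*668)/(-347 + 668) = -249106 - (695 - 1336)/321 = -249106 - (-641)/321 = -249106 - 1*(-641/321) = -249106 + 641/321 = -79962385/321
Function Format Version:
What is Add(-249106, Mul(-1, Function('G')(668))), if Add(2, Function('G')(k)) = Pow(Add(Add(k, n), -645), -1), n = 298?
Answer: Rational(-79962385, 321) ≈ -2.4910e+5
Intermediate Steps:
Function('G')(k) = Add(-2, Pow(Add(-347, k), -1)) (Function('G')(k) = Add(-2, Pow(Add(Add(k, 298), -645), -1)) = Add(-2, Pow(Add(Add(298, k), -645), -1)) = Add(-2, Pow(Add(-347, k), -1)))
Add(-249106, Mul(-1, Function('G')(668))) = Add(-249106, Mul(-1, Mul(Pow(Add(-347, 668), -1), Add(695, Mul(-2, 668))))) = Add(-249106, Mul(-1, Mul(Pow(321, -1), Add(695, -1336)))) = Add(-249106, Mul(-1, Mul(Rational(1, 321), -641))) = Add(-249106, Mul(-1, Rational(-641, 321))) = Add(-249106, Rational(641, 321)) = Rational(-79962385, 321)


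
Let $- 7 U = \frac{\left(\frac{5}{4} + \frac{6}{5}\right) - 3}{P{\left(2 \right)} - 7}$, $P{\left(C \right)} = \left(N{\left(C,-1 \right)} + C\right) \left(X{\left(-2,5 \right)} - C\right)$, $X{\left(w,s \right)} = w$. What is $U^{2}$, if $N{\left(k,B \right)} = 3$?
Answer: $\frac{121}{14288400} \approx 8.4684 \cdot 10^{-6}$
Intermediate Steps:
$P{\left(C \right)} = \left(-2 - C\right) \left(3 + C\right)$ ($P{\left(C \right)} = \left(3 + C\right) \left(-2 - C\right) = \left(-2 - C\right) \left(3 + C\right)$)
$U = - \frac{11}{3780}$ ($U = - \frac{\left(\left(\frac{5}{4} + \frac{6}{5}\right) - 3\right) \frac{1}{\left(-6 - 2^{2} - 10\right) - 7}}{7} = - \frac{\left(\left(5 \cdot \frac{1}{4} + 6 \cdot \frac{1}{5}\right) - 3\right) \frac{1}{\left(-6 - 4 - 10\right) - 7}}{7} = - \frac{\left(\left(\frac{5}{4} + \frac{6}{5}\right) - 3\right) \frac{1}{\left(-6 - 4 - 10\right) - 7}}{7} = - \frac{\left(\frac{49}{20} - 3\right) \frac{1}{-20 - 7}}{7} = - \frac{\left(- \frac{11}{20}\right) \frac{1}{-27}}{7} = - \frac{\left(- \frac{11}{20}\right) \left(- \frac{1}{27}\right)}{7} = \left(- \frac{1}{7}\right) \frac{11}{540} = - \frac{11}{3780} \approx -0.0029101$)
$U^{2} = \left(- \frac{11}{3780}\right)^{2} = \frac{121}{14288400}$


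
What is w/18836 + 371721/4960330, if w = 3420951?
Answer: 8488023805293/46716387940 ≈ 181.69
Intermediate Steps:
w/18836 + 371721/4960330 = 3420951/18836 + 371721/4960330 = 8488023805293/46716387940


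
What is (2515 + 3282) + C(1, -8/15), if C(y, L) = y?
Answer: 5798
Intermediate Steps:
(2515 + 3282) + C(1, -8/15) = (2515 + 3282) + 1 = 5797 + 1 = 5798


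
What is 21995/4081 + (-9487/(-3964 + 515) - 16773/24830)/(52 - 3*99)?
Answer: 1241946848287/230796215650 ≈ 5.3811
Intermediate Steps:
21995/4081 + (-9487/(-3964 + 515) - 16773/24830)/(52 - 3*99) = 21995*(1/4081) + (-9487/(-3449) - 16773*1/24830)/(52 - 297) = 415/77 + (-9487*(-1/3449) - 16773/24830)/(-245) = 415/77 + (9487/3449 - 16773/24830)*(-1/245) = 415/77 + (177712133/85638670)*(-1/245) = 415/77 - 177712133/20981474150 = 1241946848287/230796215650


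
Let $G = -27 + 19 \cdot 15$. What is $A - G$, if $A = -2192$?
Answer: $-2450$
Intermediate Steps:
$G = 258$ ($G = -27 + 285 = 258$)
$A - G = -2192 - 258 = -2450$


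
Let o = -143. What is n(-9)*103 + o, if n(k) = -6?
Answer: -761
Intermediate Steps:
n(-9)*103 + o = -6*103 - 143 = -618 - 143 = -761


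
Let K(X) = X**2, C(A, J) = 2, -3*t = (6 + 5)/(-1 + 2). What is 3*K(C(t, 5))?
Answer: 12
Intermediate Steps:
t = -11/3 (t = -(6 + 5)/(3*(-1 + 2)) = -11/(3*1) = -11/3 ≈ -3.6667)
3*K(C(t, 5)) = 3*2**2 = 3*4 = 12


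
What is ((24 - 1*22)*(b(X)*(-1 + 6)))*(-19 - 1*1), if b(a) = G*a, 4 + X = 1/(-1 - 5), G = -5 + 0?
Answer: -12500/3 ≈ -4166.7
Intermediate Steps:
G = -5
X = -25/6 (X = -4 + 1/(-1 - 5) = -4 + 1/(-6) = -4 - 1/6 = -25/6 ≈ -4.1667)
b(a) = -5*a
((24 - 1*22)*(b(X)*(-1 + 6)))*(-19 - 1*1) = ((24 - 1*22)*((-5*(-25/6))*(-1 + 6)))*(-19 - 1*1) = ((24 - 22)*((125/6)*5))*(-19 - 1) = (2*(625/6))*(-20) = (625/3)*(-20) = -12500/3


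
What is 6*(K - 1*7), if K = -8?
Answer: -90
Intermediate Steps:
6*(K - 1*7) = 6*(-8 - 1*7) = 6*(-8 - 7) = 6*(-15) = -90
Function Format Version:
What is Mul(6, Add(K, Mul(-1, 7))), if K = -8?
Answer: -90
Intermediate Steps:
Mul(6, Add(K, Mul(-1, 7))) = Mul(6, Add(-8, Mul(-1, 7))) = Mul(6, Add(-8, -7)) = Mul(6, -15) = -90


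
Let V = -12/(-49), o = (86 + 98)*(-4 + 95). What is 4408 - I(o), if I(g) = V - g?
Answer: 1036436/49 ≈ 21152.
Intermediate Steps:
o = 16744 (o = 184*91 = 16744)
V = 12/49 (V = -12*(-1/49) = 12/49 ≈ 0.24490)
I(g) = 12/49 - g
4408 - I(o) = 4408 - (12/49 - 1*16744) = 4408 - (12/49 - 16744) = 4408 - 1*(-820444/49) = 4408 + 820444/49 = 1036436/49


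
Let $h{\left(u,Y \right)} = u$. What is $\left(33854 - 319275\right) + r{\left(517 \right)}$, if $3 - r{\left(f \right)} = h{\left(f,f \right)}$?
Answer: $-285935$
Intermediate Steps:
$r{\left(f \right)} = 3 - f$
$\left(33854 - 319275\right) + r{\left(517 \right)} = \left(33854 - 319275\right) + \left(3 - 517\right) = -285421 + \left(3 - 517\right) = -285421 - 514 = -285935$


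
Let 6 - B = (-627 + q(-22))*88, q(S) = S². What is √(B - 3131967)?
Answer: I*√3119377 ≈ 1766.2*I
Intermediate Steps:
B = 12590 (B = 6 - (-627 + (-22)²)*88 = 6 - (-627 + 484)*88 = 6 - (-143)*88 = 6 - 1*(-12584) = 6 + 12584 = 12590)
√(B - 3131967) = √(12590 - 3131967) = √(-3119377) = I*√3119377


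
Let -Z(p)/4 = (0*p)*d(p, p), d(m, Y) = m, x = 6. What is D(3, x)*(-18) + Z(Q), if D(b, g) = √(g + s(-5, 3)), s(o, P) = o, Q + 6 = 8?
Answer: -18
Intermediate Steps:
Q = 2 (Q = -6 + 8 = 2)
D(b, g) = √(-5 + g) (D(b, g) = √(g - 5) = √(-5 + g))
Z(p) = 0 (Z(p) = -4*0*p*p = -0*p = -4*0 = 0)
D(3, x)*(-18) + Z(Q) = √(-5 + 6)*(-18) + 0 = √1*(-18) + 0 = 1*(-18) + 0 = -18 + 0 = -18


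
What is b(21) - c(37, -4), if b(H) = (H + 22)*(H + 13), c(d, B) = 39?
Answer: 1423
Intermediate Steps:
b(H) = (13 + H)*(22 + H) (b(H) = (22 + H)*(13 + H) = (13 + H)*(22 + H))
b(21) - c(37, -4) = (286 + 21² + 35*21) - 1*39 = (286 + 441 + 735) - 39 = 1462 - 39 = 1423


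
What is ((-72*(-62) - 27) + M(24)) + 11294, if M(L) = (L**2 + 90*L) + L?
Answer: 18491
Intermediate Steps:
M(L) = L**2 + 91*L
((-72*(-62) - 27) + M(24)) + 11294 = ((-72*(-62) - 27) + 24*(91 + 24)) + 11294 = ((4464 - 27) + 24*115) + 11294 = (4437 + 2760) + 11294 = 7197 + 11294 = 18491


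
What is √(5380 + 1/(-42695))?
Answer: √9807003031805/42695 ≈ 73.349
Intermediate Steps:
√(5380 + 1/(-42695)) = √(5380 - 1/42695) = √(229699099/42695) = √9807003031805/42695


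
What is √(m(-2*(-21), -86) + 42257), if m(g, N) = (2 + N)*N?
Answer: √49481 ≈ 222.44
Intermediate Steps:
m(g, N) = N*(2 + N)
√(m(-2*(-21), -86) + 42257) = √(-86*(2 - 86) + 42257) = √(-86*(-84) + 42257) = √(7224 + 42257) = √49481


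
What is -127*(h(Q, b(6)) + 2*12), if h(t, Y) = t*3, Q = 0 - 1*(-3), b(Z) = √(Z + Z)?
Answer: -4191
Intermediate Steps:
b(Z) = √2*√Z (b(Z) = √(2*Z) = √2*√Z)
Q = 3 (Q = 0 + 3 = 3)
h(t, Y) = 3*t
-127*(h(Q, b(6)) + 2*12) = -127*(3*3 + 2*12) = -127*(9 + 24) = -127*33 = -4191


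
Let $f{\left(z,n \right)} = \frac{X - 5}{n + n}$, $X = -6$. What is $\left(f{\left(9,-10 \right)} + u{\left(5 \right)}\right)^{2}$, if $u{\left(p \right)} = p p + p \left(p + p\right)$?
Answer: $\frac{2283121}{400} \approx 5707.8$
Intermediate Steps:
$f{\left(z,n \right)} = - \frac{11}{2 n}$ ($f{\left(z,n \right)} = \frac{-6 - 5}{n + n} = - \frac{11}{2 n}$)
$u{\left(p \right)} = 3 p^{2}$ ($u{\left(p \right)} = p^{2} + p 2 p = p^{2} + 2 p^{2} = 3 p^{2}$)
$\left(f{\left(9,-10 \right)} + u{\left(5 \right)}\right)^{2} = \left(- \frac{11}{2 \left(-10\right)} + 3 \cdot 5^{2}\right)^{2} = \left(\left(- \frac{11}{2}\right) \left(- \frac{1}{10}\right) + 3 \cdot 25\right)^{2} = \left(\frac{11}{20} + 75\right)^{2} = \left(\frac{1511}{20}\right)^{2} = \frac{2283121}{400}$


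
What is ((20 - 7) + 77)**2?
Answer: 8100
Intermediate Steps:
((20 - 7) + 77)**2 = (13 + 77)**2 = 90**2 = 8100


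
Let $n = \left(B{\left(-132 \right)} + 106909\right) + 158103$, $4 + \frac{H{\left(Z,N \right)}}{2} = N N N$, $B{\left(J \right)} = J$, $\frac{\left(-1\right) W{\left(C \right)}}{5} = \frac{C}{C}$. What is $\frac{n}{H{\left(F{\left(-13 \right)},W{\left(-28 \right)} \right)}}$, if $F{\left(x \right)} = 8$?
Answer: $- \frac{3080}{3} \approx -1026.7$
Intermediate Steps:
$W{\left(C \right)} = -5$ ($W{\left(C \right)} = - 5 \frac{C}{C} = \left(-5\right) 1 = -5$)
$H{\left(Z,N \right)} = -8 + 2 N^{3}$ ($H{\left(Z,N \right)} = -8 + 2 N N N = -8 + 2 N^{2} N = -8 + 2 N^{3}$)
$n = 264880$ ($n = \left(-132 + 106909\right) + 158103 = 106777 + 158103 = 264880$)
$\frac{n}{H{\left(F{\left(-13 \right)},W{\left(-28 \right)} \right)}} = \frac{264880}{-8 + 2 \left(-5\right)^{3}} = \frac{264880}{-8 + 2 \left(-125\right)} = \frac{264880}{-8 - 250} = \frac{264880}{-258} = 264880 \left(- \frac{1}{258}\right) = - \frac{3080}{3}$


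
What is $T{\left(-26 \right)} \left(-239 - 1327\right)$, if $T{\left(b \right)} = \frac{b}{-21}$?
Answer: $- \frac{13572}{7} \approx -1938.9$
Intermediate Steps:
$T{\left(b \right)} = - \frac{b}{21}$ ($T{\left(b \right)} = b \left(- \frac{1}{21}\right) = - \frac{b}{21}$)
$T{\left(-26 \right)} \left(-239 - 1327\right) = \left(- \frac{1}{21}\right) \left(-26\right) \left(-239 - 1327\right) = \frac{26}{21} \left(-1566\right) = - \frac{13572}{7}$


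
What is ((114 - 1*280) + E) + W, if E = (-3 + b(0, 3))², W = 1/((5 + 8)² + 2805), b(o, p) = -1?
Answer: -446099/2974 ≈ -150.00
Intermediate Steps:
W = 1/2974 (W = 1/(13² + 2805) = 1/(169 + 2805) = 1/2974 ≈ 0.00033625)
E = 16 (E = (-3 - 1)² = (-4)² = 16)
((114 - 1*280) + E) + W = ((114 - 1*280) + 16) + 1/2974 = ((114 - 280) + 16) + 1/2974 = (-166 + 16) + 1/2974 = -150 + 1/2974 = -446099/2974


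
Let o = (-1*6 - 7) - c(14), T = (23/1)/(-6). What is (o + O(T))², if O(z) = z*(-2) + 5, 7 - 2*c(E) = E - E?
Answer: 529/36 ≈ 14.694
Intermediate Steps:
c(E) = 7/2 (c(E) = 7/2 - (E - E)/2 = 7/2 - ½*0 = 7/2 + 0 = 7/2)
T = -23/6 (T = (23*1)*(-⅙) = 23*(-⅙) = -23/6 ≈ -3.8333)
O(z) = 5 - 2*z (O(z) = -2*z + 5 = 5 - 2*z)
o = -33/2 (o = (-1*6 - 7) - 1*7/2 = (-6 - 7) - 7/2 = -13 - 7/2 = -33/2 ≈ -16.500)
(o + O(T))² = (-33/2 + (5 - 2*(-23/6)))² = (-33/2 + (5 + 23/3))² = (-33/2 + 38/3)² = (-23/6)² = 529/36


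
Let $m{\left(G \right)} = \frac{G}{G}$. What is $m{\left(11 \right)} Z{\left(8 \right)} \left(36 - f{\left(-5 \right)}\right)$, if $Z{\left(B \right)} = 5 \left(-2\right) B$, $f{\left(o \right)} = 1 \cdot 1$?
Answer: $-2800$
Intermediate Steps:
$m{\left(G \right)} = 1$
$f{\left(o \right)} = 1$
$Z{\left(B \right)} = - 10 B$
$m{\left(11 \right)} Z{\left(8 \right)} \left(36 - f{\left(-5 \right)}\right) = 1 \left(\left(-10\right) 8\right) \left(36 - 1\right) = 1 \left(-80\right) \left(36 - 1\right) = \left(-80\right) 35 = -2800$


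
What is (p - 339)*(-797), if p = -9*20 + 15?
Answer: 401688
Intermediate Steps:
p = -165 (p = -180 + 15 = -165)
(p - 339)*(-797) = (-165 - 339)*(-797) = -504*(-797) = 401688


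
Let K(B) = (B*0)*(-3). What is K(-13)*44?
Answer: 0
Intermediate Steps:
K(B) = 0 (K(B) = 0*(-3) = 0)
K(-13)*44 = 0*44 = 0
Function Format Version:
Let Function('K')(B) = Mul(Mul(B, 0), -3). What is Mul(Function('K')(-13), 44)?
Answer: 0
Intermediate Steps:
Function('K')(B) = 0 (Function('K')(B) = Mul(0, -3) = 0)
Mul(Function('K')(-13), 44) = Mul(0, 44) = 0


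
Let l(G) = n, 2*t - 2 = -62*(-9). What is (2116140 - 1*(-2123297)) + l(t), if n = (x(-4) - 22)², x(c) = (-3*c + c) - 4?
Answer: 4239761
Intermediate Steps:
t = 280 (t = 1 + (-62*(-9))/2 = 1 + (½)*558 = 1 + 279 = 280)
x(c) = -4 - 2*c (x(c) = -2*c - 4 = -4 - 2*c)
n = 324 (n = ((-4 - 2*(-4)) - 22)² = ((-4 + 8) - 22)² = (4 - 22)² = (-18)² = 324)
l(G) = 324
(2116140 - 1*(-2123297)) + l(t) = (2116140 - 1*(-2123297)) + 324 = (2116140 + 2123297) + 324 = 4239437 + 324 = 4239761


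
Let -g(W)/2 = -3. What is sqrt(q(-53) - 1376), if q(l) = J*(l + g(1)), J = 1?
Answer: I*sqrt(1423) ≈ 37.723*I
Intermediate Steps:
g(W) = 6 (g(W) = -2*(-3) = 6)
q(l) = 6 + l (q(l) = 1*(l + 6) = 1*(6 + l) = 6 + l)
sqrt(q(-53) - 1376) = sqrt((6 - 53) - 1376) = sqrt(-47 - 1376) = sqrt(-1423) = I*sqrt(1423)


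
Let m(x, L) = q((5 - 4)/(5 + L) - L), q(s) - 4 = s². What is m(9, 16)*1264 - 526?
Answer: 143850130/441 ≈ 3.2619e+5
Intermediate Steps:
q(s) = 4 + s²
m(x, L) = 4 + (1/(5 + L) - L)² (m(x, L) = 4 + ((5 - 4)/(5 + L) - L)² = 4 + (1/(5 + L) - L)²)
m(9, 16)*1264 - 526 = (4 + (-1 + 16² + 5*16)²/(5 + 16)²)*1264 - 526 = (4 + (-1 + 256 + 80)²/21²)*1264 - 526 = (4 + (1/441)*335²)*1264 - 526 = (4 + (1/441)*112225)*1264 - 526 = (4 + 112225/441)*1264 - 526 = (113989/441)*1264 - 526 = 144082096/441 - 526 = 143850130/441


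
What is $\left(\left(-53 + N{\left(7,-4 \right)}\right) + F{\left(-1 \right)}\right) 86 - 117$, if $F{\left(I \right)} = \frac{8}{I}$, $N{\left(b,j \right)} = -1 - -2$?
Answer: $-5277$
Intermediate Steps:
$N{\left(b,j \right)} = 1$ ($N{\left(b,j \right)} = -1 + 2 = 1$)
$\left(\left(-53 + N{\left(7,-4 \right)}\right) + F{\left(-1 \right)}\right) 86 - 117 = \left(\left(-53 + 1\right) + \frac{8}{-1}\right) 86 - 117 = \left(-52 + 8 \left(-1\right)\right) 86 - 117 = \left(-52 - 8\right) 86 - 117 = \left(-60\right) 86 - 117 = -5160 - 117 = -5277$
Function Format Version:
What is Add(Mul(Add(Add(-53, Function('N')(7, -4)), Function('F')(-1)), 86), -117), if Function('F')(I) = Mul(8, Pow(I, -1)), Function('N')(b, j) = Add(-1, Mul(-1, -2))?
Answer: -5277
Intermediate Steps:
Function('N')(b, j) = 1 (Function('N')(b, j) = Add(-1, 2) = 1)
Add(Mul(Add(Add(-53, Function('N')(7, -4)), Function('F')(-1)), 86), -117) = Add(Mul(Add(Add(-53, 1), Mul(8, Pow(-1, -1))), 86), -117) = Add(Mul(Add(-52, Mul(8, -1)), 86), -117) = Add(Mul(Add(-52, -8), 86), -117) = Add(Mul(-60, 86), -117) = Add(-5160, -117) = -5277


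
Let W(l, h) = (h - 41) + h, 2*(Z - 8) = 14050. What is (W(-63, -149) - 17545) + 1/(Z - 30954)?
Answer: -427803165/23921 ≈ -17884.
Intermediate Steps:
Z = 7033 (Z = 8 + (1/2)*14050 = 8 + 7025 = 7033)
W(l, h) = -41 + 2*h (W(l, h) = (-41 + h) + h = -41 + 2*h)
(W(-63, -149) - 17545) + 1/(Z - 30954) = ((-41 + 2*(-149)) - 17545) + 1/(7033 - 30954) = ((-41 - 298) - 17545) + 1/(-23921) = (-339 - 17545) - 1/23921 = -17884 - 1/23921 = -427803165/23921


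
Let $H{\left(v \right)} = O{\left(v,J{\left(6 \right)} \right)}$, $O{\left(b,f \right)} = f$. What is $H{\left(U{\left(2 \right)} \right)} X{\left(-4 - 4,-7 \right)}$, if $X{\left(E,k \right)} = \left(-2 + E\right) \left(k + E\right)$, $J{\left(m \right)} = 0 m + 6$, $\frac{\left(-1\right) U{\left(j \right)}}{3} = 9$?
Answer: $900$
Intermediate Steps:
$U{\left(j \right)} = -27$ ($U{\left(j \right)} = \left(-3\right) 9 = -27$)
$J{\left(m \right)} = 6$ ($J{\left(m \right)} = 0 + 6 = 6$)
$H{\left(v \right)} = 6$
$X{\left(E,k \right)} = \left(-2 + E\right) \left(E + k\right)$
$H{\left(U{\left(2 \right)} \right)} X{\left(-4 - 4,-7 \right)} = 6 \left(\left(-4 - 4\right)^{2} - 2 \left(-4 - 4\right) - -14 + \left(-4 - 4\right) \left(-7\right)\right) = 6 \left(\left(-8\right)^{2} - -16 + 14 - -56\right) = 6 \left(64 + 16 + 14 + 56\right) = 6 \cdot 150 = 900$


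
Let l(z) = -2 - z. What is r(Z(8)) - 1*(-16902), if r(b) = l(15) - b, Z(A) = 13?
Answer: 16872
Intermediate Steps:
r(b) = -17 - b (r(b) = (-2 - 1*15) - b = (-2 - 15) - b = -17 - b)
r(Z(8)) - 1*(-16902) = (-17 - 1*13) - 1*(-16902) = (-17 - 13) + 16902 = -30 + 16902 = 16872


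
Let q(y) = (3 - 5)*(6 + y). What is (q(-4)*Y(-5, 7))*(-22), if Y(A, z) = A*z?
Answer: -3080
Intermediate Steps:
q(y) = -12 - 2*y (q(y) = -2*(6 + y) = -12 - 2*y)
(q(-4)*Y(-5, 7))*(-22) = ((-12 - 2*(-4))*(-5*7))*(-22) = ((-12 + 8)*(-35))*(-22) = -4*(-35)*(-22) = 140*(-22) = -3080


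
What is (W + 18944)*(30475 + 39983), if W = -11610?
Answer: 516738972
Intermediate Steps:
(W + 18944)*(30475 + 39983) = (-11610 + 18944)*(30475 + 39983) = 7334*70458 = 516738972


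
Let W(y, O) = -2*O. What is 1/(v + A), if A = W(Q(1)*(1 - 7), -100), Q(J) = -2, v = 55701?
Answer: 1/55901 ≈ 1.7889e-5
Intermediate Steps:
A = 200 (A = -2*(-100) = 200)
1/(v + A) = 1/(55701 + 200) = 1/55901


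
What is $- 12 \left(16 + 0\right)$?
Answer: $-192$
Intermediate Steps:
$- 12 \left(16 + 0\right) = \left(-12\right) 16 = -192$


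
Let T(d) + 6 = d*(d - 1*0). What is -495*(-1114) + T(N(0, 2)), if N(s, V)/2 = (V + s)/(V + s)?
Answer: 551428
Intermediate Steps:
N(s, V) = 2 (N(s, V) = 2*((V + s)/(V + s)) = 2*1 = 2)
T(d) = -6 + d**2 (T(d) = -6 + d*(d - 1*0) = -6 + d*(d + 0) = -6 + d*d = -6 + d**2)
-495*(-1114) + T(N(0, 2)) = -495*(-1114) + (-6 + 2**2) = 551430 + (-6 + 4) = 551430 - 2 = 551428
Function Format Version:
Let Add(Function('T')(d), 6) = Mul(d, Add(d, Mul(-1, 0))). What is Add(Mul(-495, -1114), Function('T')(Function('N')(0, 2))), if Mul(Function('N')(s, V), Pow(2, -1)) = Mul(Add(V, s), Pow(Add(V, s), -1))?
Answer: 551428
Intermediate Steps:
Function('N')(s, V) = 2 (Function('N')(s, V) = Mul(2, Mul(Add(V, s), Pow(Add(V, s), -1))) = Mul(2, 1) = 2)
Function('T')(d) = Add(-6, Pow(d, 2)) (Function('T')(d) = Add(-6, Mul(d, Add(d, Mul(-1, 0)))) = Add(-6, Mul(d, Add(d, 0))) = Add(-6, Mul(d, d)) = Add(-6, Pow(d, 2)))
Add(Mul(-495, -1114), Function('T')(Function('N')(0, 2))) = Add(Mul(-495, -1114), Add(-6, Pow(2, 2))) = Add(551430, Add(-6, 4)) = Add(551430, -2) = 551428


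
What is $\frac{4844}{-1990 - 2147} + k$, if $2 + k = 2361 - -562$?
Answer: $\frac{1725619}{591} \approx 2919.8$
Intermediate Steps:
$k = 2921$ ($k = -2 + \left(2361 - -562\right) = -2 + \left(2361 + 562\right) = -2 + 2923 = 2921$)
$\frac{4844}{-1990 - 2147} + k = \frac{4844}{-1990 - 2147} + 2921 = \frac{4844}{-4137} + 2921 = 4844 \left(- \frac{1}{4137}\right) + 2921 = - \frac{692}{591} + 2921 = \frac{1725619}{591}$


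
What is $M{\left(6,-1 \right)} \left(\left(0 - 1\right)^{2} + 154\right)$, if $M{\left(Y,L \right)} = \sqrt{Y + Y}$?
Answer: $310 \sqrt{3} \approx 536.94$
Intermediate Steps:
$M{\left(Y,L \right)} = \sqrt{2} \sqrt{Y}$ ($M{\left(Y,L \right)} = \sqrt{2 Y} = \sqrt{2} \sqrt{Y}$)
$M{\left(6,-1 \right)} \left(\left(0 - 1\right)^{2} + 154\right) = \sqrt{2} \sqrt{6} \left(\left(0 - 1\right)^{2} + 154\right) = 2 \sqrt{3} \left(\left(-1\right)^{2} + 154\right) = 2 \sqrt{3} \left(1 + 154\right) = 2 \sqrt{3} \cdot 155 = 310 \sqrt{3}$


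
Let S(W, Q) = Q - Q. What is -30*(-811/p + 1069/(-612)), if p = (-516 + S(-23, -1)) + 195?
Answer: -255305/10914 ≈ -23.392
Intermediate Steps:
S(W, Q) = 0
p = -321 (p = (-516 + 0) + 195 = -516 + 195 = -321)
-30*(-811/p + 1069/(-612)) = -30*(-811/(-321) + 1069/(-612)) = -30*(-811*(-1/321) + 1069*(-1/612)) = -30*(811/321 - 1069/612) = -30*51061/65484 = -255305/10914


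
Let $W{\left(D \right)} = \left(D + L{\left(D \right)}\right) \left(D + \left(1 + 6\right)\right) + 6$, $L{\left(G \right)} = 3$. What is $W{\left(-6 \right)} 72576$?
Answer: $217728$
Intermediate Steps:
$W{\left(D \right)} = 6 + \left(3 + D\right) \left(7 + D\right)$ ($W{\left(D \right)} = \left(D + 3\right) \left(D + \left(1 + 6\right)\right) + 6 = \left(3 + D\right) \left(D + 7\right) + 6 = \left(3 + D\right) \left(7 + D\right) + 6 = 6 + \left(3 + D\right) \left(7 + D\right)$)
$W{\left(-6 \right)} 72576 = \left(27 + \left(-6\right)^{2} + 10 \left(-6\right)\right) 72576 = \left(27 + 36 - 60\right) 72576 = 3 \cdot 72576 = 217728$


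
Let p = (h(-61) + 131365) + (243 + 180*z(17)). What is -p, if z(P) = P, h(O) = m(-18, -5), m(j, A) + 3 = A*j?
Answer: -134755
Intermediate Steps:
m(j, A) = -3 + A*j
h(O) = 87 (h(O) = -3 - 5*(-18) = -3 + 90 = 87)
p = 134755 (p = (87 + 131365) + (243 + 180*17) = 131452 + (243 + 3060) = 131452 + 3303 = 134755)
-p = -1*134755 = -134755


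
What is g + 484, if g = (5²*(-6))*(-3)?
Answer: 934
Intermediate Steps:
g = 450 (g = (25*(-6))*(-3) = -150*(-3) = 450)
g + 484 = 450 + 484 = 934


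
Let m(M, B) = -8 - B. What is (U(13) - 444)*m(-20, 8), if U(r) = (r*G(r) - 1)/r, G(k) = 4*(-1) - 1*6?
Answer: 94448/13 ≈ 7265.2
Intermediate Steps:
G(k) = -10 (G(k) = -4 - 6 = -10)
U(r) = (-1 - 10*r)/r (U(r) = (r*(-10) - 1)/r = (-10*r - 1)/r = (-1 - 10*r)/r)
(U(13) - 444)*m(-20, 8) = ((-10 - 1/13) - 444)*(-8 - 1*8) = ((-10 - 1*1/13) - 444)*(-8 - 8) = ((-10 - 1/13) - 444)*(-16) = (-131/13 - 444)*(-16) = -5903/13*(-16) = 94448/13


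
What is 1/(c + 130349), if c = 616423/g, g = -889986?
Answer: 889986/116008168691 ≈ 7.6718e-6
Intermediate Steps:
c = -616423/889986 (c = 616423/(-889986) = 616423*(-1/889986) = -616423/889986 ≈ -0.69262)
1/(c + 130349) = 1/(-616423/889986 + 130349) = 1/(116008168691/889986) = 889986/116008168691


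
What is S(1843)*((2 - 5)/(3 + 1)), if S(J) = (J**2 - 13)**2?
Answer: -8652852087372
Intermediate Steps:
S(J) = (-13 + J**2)**2
S(1843)*((2 - 5)/(3 + 1)) = (-13 + 1843**2)**2*((2 - 5)/(3 + 1)) = (-13 + 3396649)**2*(-3/4) = 3396636**2*(-3*1/4) = 11537136116496*(-3/4) = -8652852087372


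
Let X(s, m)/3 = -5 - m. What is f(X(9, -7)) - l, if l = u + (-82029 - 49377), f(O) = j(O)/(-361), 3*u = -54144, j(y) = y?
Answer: 53952888/361 ≈ 1.4945e+5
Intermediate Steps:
u = -18048 (u = (⅓)*(-54144) = -18048)
X(s, m) = -15 - 3*m (X(s, m) = 3*(-5 - m) = -15 - 3*m)
f(O) = -O/361 (f(O) = O/(-361) = O*(-1/361) = -O/361)
l = -149454 (l = -18048 + (-82029 - 49377) = -18048 - 131406 = -149454)
f(X(9, -7)) - l = -(-15 - 3*(-7))/361 - 1*(-149454) = -(-15 + 21)/361 + 149454 = -1/361*6 + 149454 = -6/361 + 149454 = 53952888/361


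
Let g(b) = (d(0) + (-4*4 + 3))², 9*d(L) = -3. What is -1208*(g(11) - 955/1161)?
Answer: -248177560/1161 ≈ -2.1376e+5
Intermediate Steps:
d(L) = -⅓ (d(L) = (⅑)*(-3) = -⅓)
g(b) = 1600/9 (g(b) = (-⅓ + (-4*4 + 3))² = (-⅓ + (-16 + 3))² = (-⅓ - 13)² = (-40/3)² = 1600/9)
-1208*(g(11) - 955/1161) = -1208*(1600/9 - 955/1161) = -1208*205445/1161 = -248177560/1161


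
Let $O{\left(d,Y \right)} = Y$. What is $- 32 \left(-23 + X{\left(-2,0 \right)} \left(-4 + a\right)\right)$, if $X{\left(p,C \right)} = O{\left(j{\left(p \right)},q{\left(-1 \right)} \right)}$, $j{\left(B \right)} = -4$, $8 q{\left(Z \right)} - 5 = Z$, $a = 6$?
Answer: $704$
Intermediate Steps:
$q{\left(Z \right)} = \frac{5}{8} + \frac{Z}{8}$
$X{\left(p,C \right)} = \frac{1}{2}$ ($X{\left(p,C \right)} = \frac{5}{8} + \frac{1}{8} \left(-1\right) = \frac{5}{8} - \frac{1}{8} = \frac{1}{2}$)
$- 32 \left(-23 + X{\left(-2,0 \right)} \left(-4 + a\right)\right) = - 32 \left(-23 + \frac{-4 + 6}{2}\right) = - 32 \left(-23 + \frac{1}{2} \cdot 2\right) = - 32 \left(-23 + 1\right) = \left(-32\right) \left(-22\right) = 704$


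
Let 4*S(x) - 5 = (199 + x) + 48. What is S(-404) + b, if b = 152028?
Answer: 151990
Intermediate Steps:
S(x) = 63 + x/4 (S(x) = 5/4 + ((199 + x) + 48)/4 = 5/4 + (247 + x)/4 = 5/4 + (247/4 + x/4) = 63 + x/4)
S(-404) + b = (63 + (1/4)*(-404)) + 152028 = (63 - 101) + 152028 = -38 + 152028 = 151990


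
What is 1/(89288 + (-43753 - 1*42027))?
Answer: 1/3508 ≈ 0.00028506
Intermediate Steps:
1/(89288 + (-43753 - 1*42027)) = 1/(89288 + (-43753 - 42027)) = 1/(89288 - 85780) = 1/3508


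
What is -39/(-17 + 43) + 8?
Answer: 13/2 ≈ 6.5000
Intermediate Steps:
-39/(-17 + 43) + 8 = -39/26 + 8 = (1/26)*(-39) + 8 = -3/2 + 8 = 13/2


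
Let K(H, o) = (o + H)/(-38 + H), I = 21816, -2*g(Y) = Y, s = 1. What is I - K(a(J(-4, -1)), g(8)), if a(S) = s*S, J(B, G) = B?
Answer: 458132/21 ≈ 21816.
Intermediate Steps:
g(Y) = -Y/2
a(S) = S (a(S) = 1*S = S)
K(H, o) = (H + o)/(-38 + H)
I - K(a(J(-4, -1)), g(8)) = 21816 - (-4 - ½*8)/(-38 - 4) = 21816 - (-4 - 4)/(-42) = 21816 - (-1)*(-8)/42 = 21816 - 1*4/21 = 21816 - 4/21 = 458132/21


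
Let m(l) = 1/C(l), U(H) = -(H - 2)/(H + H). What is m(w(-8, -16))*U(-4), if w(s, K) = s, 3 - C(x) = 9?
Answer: ⅛ ≈ 0.12500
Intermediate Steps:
C(x) = -6 (C(x) = 3 - 1*9 = 3 - 9 = -6)
U(H) = -(-2 + H)/(2*H)
m(l) = -⅙ (m(l) = 1/(-6) = -⅙)
m(w(-8, -16))*U(-4) = -(2 - 1*(-4))/(12*(-4)) = -(-1)*(2 + 4)/(12*4) = -(-1)*6/(12*4) = -⅙*(-¾) = ⅛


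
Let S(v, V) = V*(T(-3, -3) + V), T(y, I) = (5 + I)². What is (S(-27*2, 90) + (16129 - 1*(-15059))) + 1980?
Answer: 41628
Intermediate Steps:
S(v, V) = V*(4 + V) (S(v, V) = V*((5 - 3)² + V) = V*(2² + V) = V*(4 + V))
(S(-27*2, 90) + (16129 - 1*(-15059))) + 1980 = (90*(4 + 90) + (16129 - 1*(-15059))) + 1980 = (90*94 + (16129 + 15059)) + 1980 = (8460 + 31188) + 1980 = 39648 + 1980 = 41628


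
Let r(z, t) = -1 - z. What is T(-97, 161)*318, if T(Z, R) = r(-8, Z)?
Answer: 2226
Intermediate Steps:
T(Z, R) = 7 (T(Z, R) = -1 - 1*(-8) = -1 + 8 = 7)
T(-97, 161)*318 = 7*318 = 2226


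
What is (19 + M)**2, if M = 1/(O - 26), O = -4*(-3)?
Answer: 70225/196 ≈ 358.29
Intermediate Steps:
O = 12
M = -1/14 (M = 1/(12 - 26) = 1/(-14) = -1/14 ≈ -0.071429)
(19 + M)**2 = (19 - 1/14)**2 = (265/14)**2 = 70225/196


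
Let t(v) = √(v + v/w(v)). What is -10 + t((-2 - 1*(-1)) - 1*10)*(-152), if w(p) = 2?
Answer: -10 - 76*I*√66 ≈ -10.0 - 617.43*I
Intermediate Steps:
t(v) = √6*√v/2 (t(v) = √(v + v/2) = √(3*v/2) = √6*√v/2)
-10 + t((-2 - 1*(-1)) - 1*10)*(-152) = -10 + (√6*√((-2 - 1*(-1)) - 1*10)/2)*(-152) = -10 + (√6*√((-2 + 1) - 10)/2)*(-152) = -10 + (√6*√(-1 - 10)/2)*(-152) = -10 + (√6*√(-11)/2)*(-152) = -10 + (√6*(I*√11)/2)*(-152) = -10 + (I*√66/2)*(-152) = -10 - 76*I*√66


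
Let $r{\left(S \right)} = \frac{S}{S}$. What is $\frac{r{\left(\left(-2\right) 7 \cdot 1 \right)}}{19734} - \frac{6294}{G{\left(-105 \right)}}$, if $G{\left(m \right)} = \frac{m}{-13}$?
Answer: $- \frac{538225081}{690690} \approx -779.26$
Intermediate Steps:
$G{\left(m \right)} = - \frac{m}{13}$ ($G{\left(m \right)} = m \left(- \frac{1}{13}\right) = - \frac{m}{13}$)
$r{\left(S \right)} = 1$
$\frac{r{\left(\left(-2\right) 7 \cdot 1 \right)}}{19734} - \frac{6294}{G{\left(-105 \right)}} = 1 \cdot \frac{1}{19734} - \frac{6294}{\left(- \frac{1}{13}\right) \left(-105\right)} = 1 \cdot \frac{1}{19734} - \frac{6294}{\frac{105}{13}} = \frac{1}{19734} - \frac{27274}{35} = - \frac{538225081}{690690}$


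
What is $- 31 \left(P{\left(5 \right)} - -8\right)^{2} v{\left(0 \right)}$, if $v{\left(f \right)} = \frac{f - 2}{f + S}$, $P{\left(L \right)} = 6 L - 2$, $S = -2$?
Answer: $-40176$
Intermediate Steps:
$P{\left(L \right)} = -2 + 6 L$
$v{\left(f \right)} = 1$ ($v{\left(f \right)} = \frac{f - 2}{f - 2} = \frac{-2 + f}{-2 + f} = 1$)
$- 31 \left(P{\left(5 \right)} - -8\right)^{2} v{\left(0 \right)} = - 31 \left(\left(-2 + 6 \cdot 5\right) - -8\right)^{2} \cdot 1 = - 31 \left(\left(-2 + 30\right) + 8\right)^{2} \cdot 1 = - 31 \left(28 + 8\right)^{2} \cdot 1 = - 31 \cdot 36^{2} \cdot 1 = \left(-31\right) 1296 \cdot 1 = \left(-40176\right) 1 = -40176$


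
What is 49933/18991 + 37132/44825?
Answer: 2943420537/851271575 ≈ 3.4577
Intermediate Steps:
49933/18991 + 37132/44825 = 2943420537/851271575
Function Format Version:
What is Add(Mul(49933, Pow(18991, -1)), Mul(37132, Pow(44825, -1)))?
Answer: Rational(2943420537, 851271575) ≈ 3.4577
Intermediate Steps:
Add(Mul(49933, Pow(18991, -1)), Mul(37132, Pow(44825, -1))) = Add(Mul(49933, Rational(1, 18991)), Mul(37132, Rational(1, 44825))) = Add(Rational(49933, 18991), Rational(37132, 44825)) = Rational(2943420537, 851271575)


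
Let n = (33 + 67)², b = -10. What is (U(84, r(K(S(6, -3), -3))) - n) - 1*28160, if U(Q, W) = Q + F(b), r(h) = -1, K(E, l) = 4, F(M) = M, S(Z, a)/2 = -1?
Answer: -38086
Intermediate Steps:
S(Z, a) = -2 (S(Z, a) = 2*(-1) = -2)
n = 10000 (n = 100² = 10000)
U(Q, W) = -10 + Q (U(Q, W) = Q - 10 = -10 + Q)
(U(84, r(K(S(6, -3), -3))) - n) - 1*28160 = ((-10 + 84) - 1*10000) - 1*28160 = (74 - 10000) - 28160 = -9926 - 28160 = -38086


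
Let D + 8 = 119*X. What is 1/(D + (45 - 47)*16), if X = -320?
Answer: -1/38120 ≈ -2.6233e-5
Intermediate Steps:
D = -38088 (D = -8 + 119*(-320) = -8 - 38080 = -38088)
1/(D + (45 - 47)*16) = 1/(-38088 + (45 - 47)*16) = 1/(-38088 - 2*16) = 1/(-38088 - 32) = 1/(-38120) = -1/38120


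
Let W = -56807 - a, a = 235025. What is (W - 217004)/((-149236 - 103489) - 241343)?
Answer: 127209/123517 ≈ 1.0299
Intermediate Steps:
W = -291832 (W = -56807 - 1*235025 = -56807 - 235025 = -291832)
(W - 217004)/((-149236 - 103489) - 241343) = (-291832 - 217004)/((-149236 - 103489) - 241343) = -508836/(-252725 - 241343) = -508836/(-494068) = -508836*(-1/494068) = 127209/123517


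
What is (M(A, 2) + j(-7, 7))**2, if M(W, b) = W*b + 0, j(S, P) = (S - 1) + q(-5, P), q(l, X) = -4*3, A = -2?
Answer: 576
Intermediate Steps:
q(l, X) = -12
j(S, P) = -13 + S (j(S, P) = (S - 1) - 12 = (-1 + S) - 12 = -13 + S)
M(W, b) = W*b
(M(A, 2) + j(-7, 7))**2 = (-2*2 + (-13 - 7))**2 = (-4 - 20)**2 = (-24)**2 = 576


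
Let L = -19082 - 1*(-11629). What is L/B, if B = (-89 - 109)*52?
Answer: 7453/10296 ≈ 0.72387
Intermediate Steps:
B = -10296 (B = -198*52 = -10296)
L = -7453 (L = -19082 + 11629 = -7453)
L/B = -7453/(-10296) = -7453*(-1/10296) = 7453/10296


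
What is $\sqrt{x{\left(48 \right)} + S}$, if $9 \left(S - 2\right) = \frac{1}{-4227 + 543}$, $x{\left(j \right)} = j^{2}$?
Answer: $\frac{\sqrt{70417573935}}{5526} \approx 48.021$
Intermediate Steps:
$S = \frac{66311}{33156}$ ($S = 2 + \frac{1}{9 \left(-4227 + 543\right)} = 2 + \frac{1}{9 \left(-3684\right)} = 2 + \frac{1}{9} \left(- \frac{1}{3684}\right) = 2 - \frac{1}{33156} = \frac{66311}{33156} \approx 2.0$)
$\sqrt{x{\left(48 \right)} + S} = \sqrt{48^{2} + \frac{66311}{33156}} = \sqrt{2304 + \frac{66311}{33156}} = \sqrt{\frac{76457735}{33156}} = \frac{\sqrt{70417573935}}{5526}$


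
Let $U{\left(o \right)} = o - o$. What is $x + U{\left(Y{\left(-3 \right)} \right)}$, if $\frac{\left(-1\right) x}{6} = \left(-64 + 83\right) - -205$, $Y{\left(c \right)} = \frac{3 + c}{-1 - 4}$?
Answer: $-1344$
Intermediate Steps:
$Y{\left(c \right)} = - \frac{3}{5} - \frac{c}{5}$ ($Y{\left(c \right)} = \frac{3 + c}{-5} = \left(3 + c\right) \left(- \frac{1}{5}\right) = - \frac{3}{5} - \frac{c}{5}$)
$U{\left(o \right)} = 0$
$x = -1344$ ($x = - 6 \left(\left(-64 + 83\right) - -205\right) = - 6 \left(19 + 205\right) = \left(-6\right) 224 = -1344$)
$x + U{\left(Y{\left(-3 \right)} \right)} = -1344 + 0 = -1344$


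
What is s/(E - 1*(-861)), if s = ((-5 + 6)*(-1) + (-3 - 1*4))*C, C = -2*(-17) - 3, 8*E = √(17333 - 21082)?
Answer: -13665792/47448293 + 1984*I*√3749/47448293 ≈ -0.28801 + 0.0025602*I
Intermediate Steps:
E = I*√3749/8 (E = √(17333 - 21082)/8 = √(-3749)/8 = (I*√3749)/8 = I*√3749/8 ≈ 7.6536*I)
C = 31 (C = 34 - 3 = 31)
s = -248 (s = ((-5 + 6)*(-1) + (-3 - 1*4))*31 = (1*(-1) + (-3 - 4))*31 = (-1 - 7)*31 = -8*31 = -248)
s/(E - 1*(-861)) = -248/(I*√3749/8 - 1*(-861)) = -248/(I*√3749/8 + 861) = -248/(861 + I*√3749/8)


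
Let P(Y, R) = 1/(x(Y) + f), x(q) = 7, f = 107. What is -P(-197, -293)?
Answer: -1/114 ≈ -0.0087719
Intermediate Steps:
P(Y, R) = 1/114 (P(Y, R) = 1/(7 + 107) = 1/114)
-P(-197, -293) = -1*1/114 = -1/114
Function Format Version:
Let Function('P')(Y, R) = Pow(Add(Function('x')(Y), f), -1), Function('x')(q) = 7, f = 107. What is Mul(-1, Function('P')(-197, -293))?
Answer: Rational(-1, 114) ≈ -0.0087719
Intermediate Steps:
Function('P')(Y, R) = Rational(1, 114) (Function('P')(Y, R) = Pow(Add(7, 107), -1) = Pow(114, -1) = Rational(1, 114))
Mul(-1, Function('P')(-197, -293)) = Mul(-1, Rational(1, 114)) = Rational(-1, 114)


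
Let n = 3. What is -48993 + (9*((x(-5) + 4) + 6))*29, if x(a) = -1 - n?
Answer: -47427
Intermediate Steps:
x(a) = -4 (x(a) = -1 - 1*3 = -1 - 3 = -4)
-48993 + (9*((x(-5) + 4) + 6))*29 = -48993 + (9*((-4 + 4) + 6))*29 = -48993 + (9*(0 + 6))*29 = -48993 + (9*6)*29 = -48993 + 54*29 = -48993 + 1566 = -47427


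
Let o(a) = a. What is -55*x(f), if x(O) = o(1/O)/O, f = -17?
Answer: -55/289 ≈ -0.19031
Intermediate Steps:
x(O) = O**(-2) (x(O) = (1/O)/O = 1/(O*O) = O**(-2))
-55*x(f) = -55/(-17)**2 = -55*1/289 = -55/289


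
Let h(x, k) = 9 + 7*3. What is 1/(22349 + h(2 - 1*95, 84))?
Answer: 1/22379 ≈ 4.4685e-5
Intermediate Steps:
h(x, k) = 30 (h(x, k) = 9 + 21 = 30)
1/(22349 + h(2 - 1*95, 84)) = 1/(22349 + 30) = 1/22379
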